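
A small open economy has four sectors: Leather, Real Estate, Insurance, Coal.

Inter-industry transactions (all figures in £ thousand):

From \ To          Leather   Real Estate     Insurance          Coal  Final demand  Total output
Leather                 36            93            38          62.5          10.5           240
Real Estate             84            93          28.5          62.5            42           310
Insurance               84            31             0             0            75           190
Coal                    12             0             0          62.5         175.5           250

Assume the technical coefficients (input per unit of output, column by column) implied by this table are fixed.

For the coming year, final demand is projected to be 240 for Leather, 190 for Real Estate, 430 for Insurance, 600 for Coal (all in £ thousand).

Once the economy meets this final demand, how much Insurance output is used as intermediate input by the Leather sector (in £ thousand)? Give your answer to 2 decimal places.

Technical coefficients a_ij = z_ij / X_j:
  a_11 = 36/240 = 0.15, a_21 = 84/240 = 0.35, a_31 = 84/240 = 0.35, a_41 = 12/240 = 0.05
  a_12 = 93/310 = 0.30, a_22 = 93/310 = 0.30, a_32 = 31/310 = 0.10, a_42 = 0/310 = 0.00
  a_13 = 38/190 = 0.20, a_23 = 28.5/190 = 0.15, a_33 = 0/190 = 0.00, a_43 = 0/190 = 0.00
  a_14 = 62.5/250 = 0.25, a_24 = 62.5/250 = 0.25, a_34 = 0/250 = 0.00, a_44 = 62.5/250 = 0.25
I − A =
  [   0.85    -0.30    -0.20    -0.25]
  [  -0.35     0.70    -0.15    -0.25]
  [  -0.35    -0.10     1.00     0.00]
  [  -0.05     0.00     0.00     0.75]
Compute the cofactors C_ij = (−1)^(i+j)·(3×3 minor ij) of I−A; the adjugate is their transpose:
adj(I−A) = Cᵀ =
  [ 0.513750   0.240000   0.138750   0.251250]
  [ 0.314375   0.572500   0.148750   0.295625]
  [ 0.211250   0.141250   0.355000   0.117500]
  [ 0.034250   0.016000   0.009250   0.405500]
det(I−A) = Σ_j (I−A)_1j·C_1j = (0.85)(0.513750) + (-0.30)(0.314375) + (-0.20)(0.211250) + (-0.25)(0.034250) = 0.2915625
(I − A)⁻¹ = adj(I−A) / det(I−A) ≈
  [   1.7621     0.8232     0.4759     0.8617]
  [   1.0782     1.9636     0.5102     1.0139]
  [   0.7245     0.4845     1.2176     0.4030]
  [   0.1175     0.0549     0.0317     1.3908]
First solve x = (I − A)⁻¹ d = adj(I−A)·d / det(I−A); in particular x_1 = (0.513750·240 + 0.240000·190 + 0.138750·430 + 0.251250·600) / 0.2915625 = 379.3125 / 0.2915625 ≈ 1300.9646.
Intermediate flow from 3 to 1: z_31 = a_31 · x_1 = 0.35 × 379.3125 / 0.2915625 = 132.759375 / 0.2915625 ≈ 455.34.

z_31 = 455.34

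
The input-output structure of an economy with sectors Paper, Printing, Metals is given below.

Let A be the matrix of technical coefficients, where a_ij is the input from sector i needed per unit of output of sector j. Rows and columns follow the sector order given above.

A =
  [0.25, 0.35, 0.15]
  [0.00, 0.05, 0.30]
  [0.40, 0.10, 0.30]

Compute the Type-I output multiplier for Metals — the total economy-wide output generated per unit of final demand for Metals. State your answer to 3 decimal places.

m_3 = 3.141

I − A =
  [   0.75    -0.35    -0.15]
  [   0.00     0.95    -0.30]
  [  -0.40    -0.10     0.70]
Cofactors of I−A, C_ij = (−1)^(i+j)·(minor ij) (rows/columns in the sector order above):
  C_11 = (0.95)(0.70) − (-0.30)(-0.10) = 0.6350
  C_12 = −[(0.00)(0.70) − (-0.30)(-0.40)] = 0.1200
  C_13 = (0.00)(-0.10) − (0.95)(-0.40) = 0.3800
  C_21 = −[(-0.35)(0.70) − (-0.15)(-0.10)] = 0.2600
  C_22 = (0.75)(0.70) − (-0.15)(-0.40) = 0.4650
  C_23 = −[(0.75)(-0.10) − (-0.35)(-0.40)] = 0.2150
  C_31 = (-0.35)(-0.30) − (-0.15)(0.95) = 0.2475
  C_32 = −[(0.75)(-0.30) − (-0.15)(0.00)] = 0.2250
  C_33 = (0.75)(0.95) − (-0.35)(0.00) = 0.7125
det(I−A) = Σ_j (I−A)_1j·C_1j = (0.75)(0.6350) + (-0.35)(0.1200) + (-0.15)(0.3800) = 0.37725
adj(I−A) = Cᵀ =
  [ 0.6350   0.2600   0.2475]
  [ 0.1200   0.4650   0.2250]
  [ 0.3800   0.2150   0.7125]
(I − A)⁻¹ = adj(I−A) / det(I−A) ≈
  [   1.6832     0.6892     0.6561]
  [   0.3181     1.2326     0.5964]
  [   1.0073     0.5699     1.8887]
The output multiplier for sector j is the column-j sum of the Leontief inverse (I − A)⁻¹ = adj(I−A) / det(I−A).
Column 3 of adj(I−A): (0.2475, 0.2250, 0.7125); det(I−A) = 0.37725.
m_3 = (0.2475 + 0.2250 + 0.7125) / 0.37725 = 1.185 / 0.37725 ≈ 3.141.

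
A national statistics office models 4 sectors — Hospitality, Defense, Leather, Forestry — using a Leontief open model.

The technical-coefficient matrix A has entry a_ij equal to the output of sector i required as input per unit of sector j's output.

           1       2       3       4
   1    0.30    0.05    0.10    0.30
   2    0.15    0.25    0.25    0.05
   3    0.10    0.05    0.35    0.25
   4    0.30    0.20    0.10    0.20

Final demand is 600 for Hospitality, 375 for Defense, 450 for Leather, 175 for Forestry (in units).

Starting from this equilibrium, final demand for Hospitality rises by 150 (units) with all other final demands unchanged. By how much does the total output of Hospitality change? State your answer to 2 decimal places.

I − A =
  [   0.70    -0.05    -0.10    -0.30]
  [  -0.15     0.75    -0.25    -0.05]
  [  -0.10    -0.05     0.65    -0.25]
  [  -0.30    -0.20    -0.10     0.80]
Compute the cofactors C_ij = (−1)^(i+j)·(3×3 minor ij) of I−A; the adjugate is their transpose:
adj(I−A) = Cᵀ =
  [ 0.342000   0.074250   0.106750   0.166250]
  [ 0.123250   0.269500   0.139000   0.106500]
  [ 0.129500   0.072250   0.329750   0.156125]
  [ 0.175250   0.104250   0.116000   0.318125]
det(I−A) = Σ_j (I−A)_1j·C_1j = (0.70)(0.342000) + (-0.05)(0.123250) + (-0.10)(0.129500) + (-0.30)(0.175250) = 0.1677125
(I − A)⁻¹ = adj(I−A) / det(I−A) ≈
  [   2.0392     0.4427     0.6365     0.9913]
  [   0.7349     1.6069     0.8288     0.6350]
  [   0.7722     0.4308     1.9662     0.9309]
  [   1.0449     0.6216     0.6917     1.8968]
Δx = (I − A)⁻¹ Δd with Δd having +150 in the Hospitality component and 0 elsewhere.
So Δx_1 = L_11 · (+150), where L_11 = adj(I−A)_11 / det(I−A) = 0.342000 / 0.1677125.
Δx_1 = 0.342000 × (+150) / 0.1677125 = 51.30 / 0.1677125 ≈ 305.88.

Δx_1 = 305.88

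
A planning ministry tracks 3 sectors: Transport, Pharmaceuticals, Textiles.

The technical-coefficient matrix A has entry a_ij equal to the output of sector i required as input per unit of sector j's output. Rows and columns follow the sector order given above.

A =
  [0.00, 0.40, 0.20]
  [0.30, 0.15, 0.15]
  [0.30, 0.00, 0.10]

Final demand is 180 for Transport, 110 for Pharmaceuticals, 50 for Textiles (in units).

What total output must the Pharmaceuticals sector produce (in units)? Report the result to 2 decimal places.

I − A =
  [   1.00    -0.40    -0.20]
  [  -0.30     0.85    -0.15]
  [  -0.30     0.00     0.90]
Cofactors of I−A, C_ij = (−1)^(i+j)·(minor ij) (rows/columns in the sector order above):
  C_11 = (0.85)(0.90) − (-0.15)(0.00) = 0.7650
  C_12 = −[(-0.30)(0.90) − (-0.15)(-0.30)] = 0.3150
  C_13 = (-0.30)(0.00) − (0.85)(-0.30) = 0.2550
  C_21 = −[(-0.40)(0.90) − (-0.20)(0.00)] = 0.3600
  C_22 = (1.00)(0.90) − (-0.20)(-0.30) = 0.8400
  C_23 = −[(1.00)(0.00) − (-0.40)(-0.30)] = 0.1200
  C_31 = (-0.40)(-0.15) − (-0.20)(0.85) = 0.2300
  C_32 = −[(1.00)(-0.15) − (-0.20)(-0.30)] = 0.2100
  C_33 = (1.00)(0.85) − (-0.40)(-0.30) = 0.7300
det(I−A) = Σ_j (I−A)_1j·C_1j = (1.00)(0.7650) + (-0.40)(0.3150) + (-0.20)(0.2550) = 0.5880
adj(I−A) = Cᵀ =
  [ 0.7650   0.3600   0.2300]
  [ 0.3150   0.8400   0.2100]
  [ 0.2550   0.1200   0.7300]
(I − A)⁻¹ = adj(I−A) / det(I−A) ≈
  [   1.3010     0.6122     0.3912]
  [   0.5357     1.4286     0.3571]
  [   0.4337     0.2041     1.2415]
x = (I − A)⁻¹ d = adj(I−A)·d / det(I−A), with det(I−A) = 0.5880:
  x_1 = (0.7650·180 + 0.3600·110 + 0.2300·50) / 0.5880 = 188.80 / 0.5880 ≈ 321.09
  x_2 = (0.3150·180 + 0.8400·110 + 0.2100·50) / 0.5880 = 159.60 / 0.5880 ≈ 271.43
  x_3 = (0.2550·180 + 0.1200·110 + 0.7300·50) / 0.5880 = 95.60 / 0.5880 ≈ 162.59

x_2 = 271.43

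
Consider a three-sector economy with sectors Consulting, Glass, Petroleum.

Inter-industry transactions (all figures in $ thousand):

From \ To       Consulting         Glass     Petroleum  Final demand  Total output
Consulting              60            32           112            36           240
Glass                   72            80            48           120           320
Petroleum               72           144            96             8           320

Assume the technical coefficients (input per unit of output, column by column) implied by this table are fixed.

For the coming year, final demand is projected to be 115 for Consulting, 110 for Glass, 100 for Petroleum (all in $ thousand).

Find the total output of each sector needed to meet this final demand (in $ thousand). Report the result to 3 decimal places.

Technical coefficients a_ij = z_ij / X_j:
  a_11 = 60/240 = 0.25, a_21 = 72/240 = 0.30, a_31 = 72/240 = 0.30
  a_12 = 32/320 = 0.10, a_22 = 80/320 = 0.25, a_32 = 144/320 = 0.45
  a_13 = 112/320 = 0.35, a_23 = 48/320 = 0.15, a_33 = 96/320 = 0.30
I − A =
  [   0.75    -0.10    -0.35]
  [  -0.30     0.75    -0.15]
  [  -0.30    -0.45     0.70]
Cofactors of I−A, C_ij = (−1)^(i+j)·(minor ij) (rows/columns in the sector order above):
  C_11 = (0.75)(0.70) − (-0.15)(-0.45) = 0.4575
  C_12 = −[(-0.30)(0.70) − (-0.15)(-0.30)] = 0.2550
  C_13 = (-0.30)(-0.45) − (0.75)(-0.30) = 0.3600
  C_21 = −[(-0.10)(0.70) − (-0.35)(-0.45)] = 0.2275
  C_22 = (0.75)(0.70) − (-0.35)(-0.30) = 0.4200
  C_23 = −[(0.75)(-0.45) − (-0.10)(-0.30)] = 0.3675
  C_31 = (-0.10)(-0.15) − (-0.35)(0.75) = 0.2775
  C_32 = −[(0.75)(-0.15) − (-0.35)(-0.30)] = 0.2175
  C_33 = (0.75)(0.75) − (-0.10)(-0.30) = 0.5325
det(I−A) = Σ_j (I−A)_1j·C_1j = (0.75)(0.4575) + (-0.10)(0.2550) + (-0.35)(0.3600) = 0.191625
adj(I−A) = Cᵀ =
  [ 0.4575   0.2275   0.2775]
  [ 0.2550   0.4200   0.2175]
  [ 0.3600   0.3675   0.5325]
(I − A)⁻¹ = adj(I−A) / det(I−A) ≈
  [   2.3875     1.1872     1.4481]
  [   1.3307     2.1918     1.1350]
  [   1.8787     1.9178     2.7789]
x = (I − A)⁻¹ d = adj(I−A)·d / det(I−A), with det(I−A) = 0.191625:
  x_1 = (0.4575·115 + 0.2275·110 + 0.2775·100) / 0.191625 = 105.3875 / 0.191625 ≈ 549.967
  x_2 = (0.2550·115 + 0.4200·110 + 0.2175·100) / 0.191625 = 97.275 / 0.191625 ≈ 507.632
  x_3 = (0.3600·115 + 0.3675·110 + 0.5325·100) / 0.191625 = 135.075 / 0.191625 ≈ 704.892

x_1 = 549.967, x_2 = 507.632, x_3 = 704.892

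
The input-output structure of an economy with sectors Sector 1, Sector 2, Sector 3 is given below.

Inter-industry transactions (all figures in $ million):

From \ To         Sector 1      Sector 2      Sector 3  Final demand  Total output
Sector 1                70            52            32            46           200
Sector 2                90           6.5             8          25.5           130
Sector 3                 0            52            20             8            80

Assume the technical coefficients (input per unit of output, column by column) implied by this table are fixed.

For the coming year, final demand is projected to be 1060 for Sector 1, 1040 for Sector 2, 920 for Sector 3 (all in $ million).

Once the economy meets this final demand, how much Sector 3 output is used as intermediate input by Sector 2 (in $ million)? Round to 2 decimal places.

Technical coefficients a_ij = z_ij / X_j:
  a_11 = 70/200 = 0.35, a_21 = 90/200 = 0.45, a_31 = 0/200 = 0.00
  a_12 = 52/130 = 0.40, a_22 = 6.5/130 = 0.05, a_32 = 52/130 = 0.40
  a_13 = 32/80 = 0.40, a_23 = 8/80 = 0.10, a_33 = 20/80 = 0.25
I − A =
  [   0.65    -0.40    -0.40]
  [  -0.45     0.95    -0.10]
  [   0.00    -0.40     0.75]
Cofactors of I−A, C_ij = (−1)^(i+j)·(minor ij) (rows/columns in the sector order above):
  C_11 = (0.95)(0.75) − (-0.10)(-0.40) = 0.6725
  C_12 = −[(-0.45)(0.75) − (-0.10)(0.00)] = 0.3375
  C_13 = (-0.45)(-0.40) − (0.95)(0.00) = 0.1800
  C_21 = −[(-0.40)(0.75) − (-0.40)(-0.40)] = 0.4600
  C_22 = (0.65)(0.75) − (-0.40)(0.00) = 0.4875
  C_23 = −[(0.65)(-0.40) − (-0.40)(0.00)] = 0.2600
  C_31 = (-0.40)(-0.10) − (-0.40)(0.95) = 0.4200
  C_32 = −[(0.65)(-0.10) − (-0.40)(-0.45)] = 0.2450
  C_33 = (0.65)(0.95) − (-0.40)(-0.45) = 0.4375
det(I−A) = Σ_j (I−A)_1j·C_1j = (0.65)(0.6725) + (-0.40)(0.3375) + (-0.40)(0.1800) = 0.230125
adj(I−A) = Cᵀ =
  [ 0.6725   0.4600   0.4200]
  [ 0.3375   0.4875   0.2450]
  [ 0.1800   0.2600   0.4375]
(I − A)⁻¹ = adj(I−A) / det(I−A) ≈
  [   2.9223     1.9989     1.8251]
  [   1.4666     2.1184     1.0646]
  [   0.7822     1.1298     1.9011]
First solve x = (I − A)⁻¹ d = adj(I−A)·d / det(I−A); in particular x_2 = (0.3375·1060 + 0.4875·1040 + 0.2450·920) / 0.230125 = 1090.15 / 0.230125 ≈ 4737.2080.
Intermediate flow from 3 to 2: z_32 = a_32 · x_2 = 0.40 × 1090.15 / 0.230125 = 436.06 / 0.230125 ≈ 1894.88.

z_32 = 1894.88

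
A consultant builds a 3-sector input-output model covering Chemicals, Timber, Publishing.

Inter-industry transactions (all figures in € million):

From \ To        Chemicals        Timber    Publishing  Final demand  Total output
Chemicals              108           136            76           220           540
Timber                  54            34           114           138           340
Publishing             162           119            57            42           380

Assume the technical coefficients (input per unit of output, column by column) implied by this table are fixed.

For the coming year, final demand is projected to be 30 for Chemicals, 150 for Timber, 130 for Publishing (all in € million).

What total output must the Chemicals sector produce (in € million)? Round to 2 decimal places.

Technical coefficients a_ij = z_ij / X_j:
  a_CC = 108/540 = 0.20, a_TC = 54/540 = 0.10, a_PC = 162/540 = 0.30
  a_CT = 136/340 = 0.40, a_TT = 34/340 = 0.10, a_PT = 119/340 = 0.35
  a_CP = 76/380 = 0.20, a_TP = 114/380 = 0.30, a_PP = 57/380 = 0.15
I − A =
  [   0.80    -0.40    -0.20]
  [  -0.10     0.90    -0.30]
  [  -0.30    -0.35     0.85]
Cofactors of I−A, C_ij = (−1)^(i+j)·(minor ij) (rows/columns in the sector order above):
  C_11 = (0.90)(0.85) − (-0.30)(-0.35) = 0.6600
  C_12 = −[(-0.10)(0.85) − (-0.30)(-0.30)] = 0.1750
  C_13 = (-0.10)(-0.35) − (0.90)(-0.30) = 0.3050
  C_21 = −[(-0.40)(0.85) − (-0.20)(-0.35)] = 0.4100
  C_22 = (0.80)(0.85) − (-0.20)(-0.30) = 0.6200
  C_23 = −[(0.80)(-0.35) − (-0.40)(-0.30)] = 0.4000
  C_31 = (-0.40)(-0.30) − (-0.20)(0.90) = 0.3000
  C_32 = −[(0.80)(-0.30) − (-0.20)(-0.10)] = 0.2600
  C_33 = (0.80)(0.90) − (-0.40)(-0.10) = 0.6800
det(I−A) = Σ_j (I−A)_1j·C_1j = (0.80)(0.6600) + (-0.40)(0.1750) + (-0.20)(0.3050) = 0.3970
adj(I−A) = Cᵀ =
  [ 0.6600   0.4100   0.3000]
  [ 0.1750   0.6200   0.2600]
  [ 0.3050   0.4000   0.6800]
(I − A)⁻¹ = adj(I−A) / det(I−A) ≈
  [   1.6625     1.0327     0.7557]
  [   0.4408     1.5617     0.6549]
  [   0.7683     1.0076     1.7128]
x = (I − A)⁻¹ d = adj(I−A)·d / det(I−A), with det(I−A) = 0.3970:
  x_C = (0.6600·30 + 0.4100·150 + 0.3000·130) / 0.3970 = 120.30 / 0.3970 ≈ 303.02
  x_T = (0.1750·30 + 0.6200·150 + 0.2600·130) / 0.3970 = 132.05 / 0.3970 ≈ 332.62
  x_P = (0.3050·30 + 0.4000·150 + 0.6800·130) / 0.3970 = 157.55 / 0.3970 ≈ 396.85

x_C = 303.02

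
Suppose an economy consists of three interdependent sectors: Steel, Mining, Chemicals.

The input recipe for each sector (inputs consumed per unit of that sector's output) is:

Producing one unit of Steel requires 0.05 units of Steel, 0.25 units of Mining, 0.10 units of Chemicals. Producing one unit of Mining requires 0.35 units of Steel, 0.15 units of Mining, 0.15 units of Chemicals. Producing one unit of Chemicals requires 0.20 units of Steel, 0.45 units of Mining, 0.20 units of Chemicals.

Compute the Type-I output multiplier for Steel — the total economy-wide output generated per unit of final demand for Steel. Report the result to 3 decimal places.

I − A =
  [   0.95    -0.35    -0.20]
  [  -0.25     0.85    -0.45]
  [  -0.10    -0.15     0.80]
Cofactors of I−A, C_ij = (−1)^(i+j)·(minor ij) (rows/columns in the sector order above):
  C_11 = (0.85)(0.80) − (-0.45)(-0.15) = 0.6125
  C_12 = −[(-0.25)(0.80) − (-0.45)(-0.10)] = 0.2450
  C_13 = (-0.25)(-0.15) − (0.85)(-0.10) = 0.1225
  C_21 = −[(-0.35)(0.80) − (-0.20)(-0.15)] = 0.3100
  C_22 = (0.95)(0.80) − (-0.20)(-0.10) = 0.7400
  C_23 = −[(0.95)(-0.15) − (-0.35)(-0.10)] = 0.1775
  C_31 = (-0.35)(-0.45) − (-0.20)(0.85) = 0.3275
  C_32 = −[(0.95)(-0.45) − (-0.20)(-0.25)] = 0.4775
  C_33 = (0.95)(0.85) − (-0.35)(-0.25) = 0.7200
det(I−A) = Σ_j (I−A)_1j·C_1j = (0.95)(0.6125) + (-0.35)(0.2450) + (-0.20)(0.1225) = 0.471625
adj(I−A) = Cᵀ =
  [ 0.6125   0.3100   0.3275]
  [ 0.2450   0.7400   0.4775]
  [ 0.1225   0.1775   0.7200]
(I − A)⁻¹ = adj(I−A) / det(I−A) ≈
  [   1.2987     0.6573     0.6944]
  [   0.5195     1.5690     1.0125]
  [   0.2597     0.3764     1.5266]
The output multiplier for sector j is the column-j sum of the Leontief inverse (I − A)⁻¹ = adj(I−A) / det(I−A).
Column 1 of adj(I−A): (0.6125, 0.2450, 0.1225); det(I−A) = 0.471625.
m_1 = (0.6125 + 0.2450 + 0.1225) / 0.471625 = 0.98 / 0.471625 ≈ 2.078.

m_1 = 2.078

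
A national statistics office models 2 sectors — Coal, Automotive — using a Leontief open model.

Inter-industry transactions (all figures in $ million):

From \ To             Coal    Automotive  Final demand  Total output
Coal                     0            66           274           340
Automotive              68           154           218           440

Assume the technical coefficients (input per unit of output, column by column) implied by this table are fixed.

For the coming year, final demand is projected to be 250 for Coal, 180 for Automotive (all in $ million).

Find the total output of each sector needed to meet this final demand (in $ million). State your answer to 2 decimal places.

Technical coefficients a_ij = z_ij / X_j:
  a_CC = 0/340 = 0.00, a_AC = 68/340 = 0.20
  a_CA = 66/440 = 0.15, a_AA = 154/440 = 0.35
I − A =
  [   1.00    -0.15]
  [  -0.20     0.65]
det(I−A) = (1.00)(0.65) − (-0.15)(-0.20) = 0.6200
adj(I−A) = [[0.65, 0.15], [0.20, 1.00]]
(I − A)⁻¹ = adj(I−A) / det(I−A) ≈
  [   1.0484     0.2419]
  [   0.3226     1.6129]
x = (I − A)⁻¹ d = adj(I−A)·d / det(I−A), with det(I−A) = 0.6200:
  x_C = (0.65·250 + 0.15·180) / 0.6200 = 189.50 / 0.6200 ≈ 305.65
  x_A = (0.20·250 + 1.00·180) / 0.6200 = 230.00 / 0.6200 ≈ 370.97

x_C = 305.65, x_A = 370.97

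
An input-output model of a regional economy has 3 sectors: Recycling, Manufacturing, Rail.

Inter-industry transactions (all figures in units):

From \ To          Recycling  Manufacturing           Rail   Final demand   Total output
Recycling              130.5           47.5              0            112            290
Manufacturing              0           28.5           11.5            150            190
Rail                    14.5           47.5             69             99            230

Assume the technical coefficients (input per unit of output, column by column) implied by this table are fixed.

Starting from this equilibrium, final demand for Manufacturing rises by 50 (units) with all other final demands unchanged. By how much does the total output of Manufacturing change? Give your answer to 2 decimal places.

Δx_2 = 60.20

Technical coefficients a_ij = z_ij / X_j:
  a_11 = 130.5/290 = 0.45, a_21 = 0/290 = 0.00, a_31 = 14.5/290 = 0.05
  a_12 = 47.5/190 = 0.25, a_22 = 28.5/190 = 0.15, a_32 = 47.5/190 = 0.25
  a_13 = 0/230 = 0.00, a_23 = 11.5/230 = 0.05, a_33 = 69/230 = 0.30
I − A =
  [   0.55    -0.25     0.00]
  [   0.00     0.85    -0.05]
  [  -0.05    -0.25     0.70]
Cofactors of I−A, C_ij = (−1)^(i+j)·(minor ij) (rows/columns in the sector order above):
  C_11 = (0.85)(0.70) − (-0.05)(-0.25) = 0.5825
  C_12 = −[(0.00)(0.70) − (-0.05)(-0.05)] = 0.0025
  C_13 = (0.00)(-0.25) − (0.85)(-0.05) = 0.0425
  C_21 = −[(-0.25)(0.70) − (0.00)(-0.25)] = 0.1750
  C_22 = (0.55)(0.70) − (0.00)(-0.05) = 0.3850
  C_23 = −[(0.55)(-0.25) − (-0.25)(-0.05)] = 0.1500
  C_31 = (-0.25)(-0.05) − (0.00)(0.85) = 0.0125
  C_32 = −[(0.55)(-0.05) − (0.00)(0.00)] = 0.0275
  C_33 = (0.55)(0.85) − (-0.25)(0.00) = 0.4675
det(I−A) = Σ_j (I−A)_1j·C_1j = (0.55)(0.5825) + (-0.25)(0.0025) + (0.00)(0.0425) = 0.31975
adj(I−A) = Cᵀ =
  [ 0.5825   0.1750   0.0125]
  [ 0.0025   0.3850   0.0275]
  [ 0.0425   0.1500   0.4675]
(I − A)⁻¹ = adj(I−A) / det(I−A) ≈
  [   1.8217     0.5473     0.0391]
  [   0.0078     1.2041     0.0860]
  [   0.1329     0.4691     1.4621]
Δx = (I − A)⁻¹ Δd with Δd having +50 in the Manufacturing component and 0 elsewhere.
So Δx_2 = L_22 · (+50), where L_22 = adj(I−A)_22 / det(I−A) = 0.3850 / 0.31975.
Δx_2 = 0.3850 × (+50) / 0.31975 = 19.25 / 0.31975 ≈ 60.20.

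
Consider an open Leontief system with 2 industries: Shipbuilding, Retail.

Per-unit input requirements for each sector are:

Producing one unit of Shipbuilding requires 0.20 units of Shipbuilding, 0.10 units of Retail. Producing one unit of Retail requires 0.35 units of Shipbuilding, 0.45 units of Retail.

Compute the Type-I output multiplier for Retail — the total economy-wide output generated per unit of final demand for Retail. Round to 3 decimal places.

I − A =
  [   0.80    -0.35]
  [  -0.10     0.55]
det(I−A) = (0.80)(0.55) − (-0.35)(-0.10) = 0.4050
adj(I−A) = [[0.55, 0.35], [0.10, 0.80]]
(I − A)⁻¹ = adj(I−A) / det(I−A) ≈
  [   1.3580     0.8642]
  [   0.2469     1.9753]
The output multiplier for sector j is the column-j sum of the Leontief inverse (I − A)⁻¹ = adj(I−A) / det(I−A).
Column R of adj(I−A): (0.35, 0.80); det(I−A) = 0.4050.
m_R = (0.35 + 0.80) / 0.4050 = 1.15 / 0.4050 ≈ 2.840.

m_R = 2.840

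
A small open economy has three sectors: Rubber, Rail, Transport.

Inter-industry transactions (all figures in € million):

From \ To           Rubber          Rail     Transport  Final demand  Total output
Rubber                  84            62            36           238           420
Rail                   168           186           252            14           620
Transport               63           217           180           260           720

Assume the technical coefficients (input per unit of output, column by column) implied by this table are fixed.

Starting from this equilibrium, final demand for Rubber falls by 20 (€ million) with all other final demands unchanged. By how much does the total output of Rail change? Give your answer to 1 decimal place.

Δx_2 = -25.7

Technical coefficients a_ij = z_ij / X_j:
  a_11 = 84/420 = 0.20, a_21 = 168/420 = 0.40, a_31 = 63/420 = 0.15
  a_12 = 62/620 = 0.10, a_22 = 186/620 = 0.30, a_32 = 217/620 = 0.35
  a_13 = 36/720 = 0.05, a_23 = 252/720 = 0.35, a_33 = 180/720 = 0.25
I − A =
  [   0.80    -0.10    -0.05]
  [  -0.40     0.70    -0.35]
  [  -0.15    -0.35     0.75]
Cofactors of I−A, C_ij = (−1)^(i+j)·(minor ij) (rows/columns in the sector order above):
  C_11 = (0.70)(0.75) − (-0.35)(-0.35) = 0.4025
  C_12 = −[(-0.40)(0.75) − (-0.35)(-0.15)] = 0.3525
  C_13 = (-0.40)(-0.35) − (0.70)(-0.15) = 0.2450
  C_21 = −[(-0.10)(0.75) − (-0.05)(-0.35)] = 0.0925
  C_22 = (0.80)(0.75) − (-0.05)(-0.15) = 0.5925
  C_23 = −[(0.80)(-0.35) − (-0.10)(-0.15)] = 0.2950
  C_31 = (-0.10)(-0.35) − (-0.05)(0.70) = 0.0700
  C_32 = −[(0.80)(-0.35) − (-0.05)(-0.40)] = 0.3000
  C_33 = (0.80)(0.70) − (-0.10)(-0.40) = 0.5200
det(I−A) = Σ_j (I−A)_1j·C_1j = (0.80)(0.4025) + (-0.10)(0.3525) + (-0.05)(0.2450) = 0.2745
adj(I−A) = Cᵀ =
  [ 0.4025   0.0925   0.0700]
  [ 0.3525   0.5925   0.3000]
  [ 0.2450   0.2950   0.5200]
(I − A)⁻¹ = adj(I−A) / det(I−A) ≈
  [   1.4663     0.3370     0.2550]
  [   1.2842     2.1585     1.0929]
  [   0.8925     1.0747     1.8944]
Δx = (I − A)⁻¹ Δd with Δd having -20 in the Rubber component and 0 elsewhere.
So Δx_2 = L_21 · (-20), where L_21 = adj(I−A)_21 / det(I−A) = 0.3525 / 0.2745.
Δx_2 = 0.3525 × (-20) / 0.2745 = -7.05 / 0.2745 ≈ -25.7.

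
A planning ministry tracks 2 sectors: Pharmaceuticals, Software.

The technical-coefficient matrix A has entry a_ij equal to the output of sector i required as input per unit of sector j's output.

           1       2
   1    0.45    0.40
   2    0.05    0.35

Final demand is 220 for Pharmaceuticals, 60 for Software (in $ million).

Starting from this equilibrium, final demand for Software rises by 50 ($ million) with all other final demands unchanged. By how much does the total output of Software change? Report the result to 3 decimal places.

I − A =
  [   0.55    -0.40]
  [  -0.05     0.65]
det(I−A) = (0.55)(0.65) − (-0.40)(-0.05) = 0.3375
adj(I−A) = [[0.65, 0.40], [0.05, 0.55]]
(I − A)⁻¹ = adj(I−A) / det(I−A) ≈
  [   1.9259     1.1852]
  [   0.1481     1.6296]
Δx = (I − A)⁻¹ Δd with Δd having +50 in the Software component and 0 elsewhere.
So Δx_2 = L_22 · (+50), where L_22 = adj(I−A)_22 / det(I−A) = 0.55 / 0.3375.
Δx_2 = 0.55 × (+50) / 0.3375 = 27.50 / 0.3375 ≈ 81.481.

Δx_2 = 81.481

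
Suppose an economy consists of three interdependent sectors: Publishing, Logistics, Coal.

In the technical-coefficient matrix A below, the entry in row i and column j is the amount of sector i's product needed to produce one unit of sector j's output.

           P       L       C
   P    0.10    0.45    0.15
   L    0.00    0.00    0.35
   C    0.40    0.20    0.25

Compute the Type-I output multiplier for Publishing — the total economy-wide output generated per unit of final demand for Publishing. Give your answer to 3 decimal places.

m_P = 2.495

I − A =
  [   0.90    -0.45    -0.15]
  [   0.00     1.00    -0.35]
  [  -0.40    -0.20     0.75]
Cofactors of I−A, C_ij = (−1)^(i+j)·(minor ij) (rows/columns in the sector order above):
  C_11 = (1.00)(0.75) − (-0.35)(-0.20) = 0.6800
  C_12 = −[(0.00)(0.75) − (-0.35)(-0.40)] = 0.1400
  C_13 = (0.00)(-0.20) − (1.00)(-0.40) = 0.4000
  C_21 = −[(-0.45)(0.75) − (-0.15)(-0.20)] = 0.3675
  C_22 = (0.90)(0.75) − (-0.15)(-0.40) = 0.6150
  C_23 = −[(0.90)(-0.20) − (-0.45)(-0.40)] = 0.3600
  C_31 = (-0.45)(-0.35) − (-0.15)(1.00) = 0.3075
  C_32 = −[(0.90)(-0.35) − (-0.15)(0.00)] = 0.3150
  C_33 = (0.90)(1.00) − (-0.45)(0.00) = 0.9000
det(I−A) = Σ_j (I−A)_1j·C_1j = (0.90)(0.6800) + (-0.45)(0.1400) + (-0.15)(0.4000) = 0.4890
adj(I−A) = Cᵀ =
  [ 0.6800   0.3675   0.3075]
  [ 0.1400   0.6150   0.3150]
  [ 0.4000   0.3600   0.9000]
(I − A)⁻¹ = adj(I−A) / det(I−A) ≈
  [   1.3906     0.7515     0.6288]
  [   0.2863     1.2577     0.6442]
  [   0.8180     0.7362     1.8405]
The output multiplier for sector j is the column-j sum of the Leontief inverse (I − A)⁻¹ = adj(I−A) / det(I−A).
Column P of adj(I−A): (0.6800, 0.1400, 0.4000); det(I−A) = 0.4890.
m_P = (0.6800 + 0.1400 + 0.4000) / 0.4890 = 1.22 / 0.4890 ≈ 2.495.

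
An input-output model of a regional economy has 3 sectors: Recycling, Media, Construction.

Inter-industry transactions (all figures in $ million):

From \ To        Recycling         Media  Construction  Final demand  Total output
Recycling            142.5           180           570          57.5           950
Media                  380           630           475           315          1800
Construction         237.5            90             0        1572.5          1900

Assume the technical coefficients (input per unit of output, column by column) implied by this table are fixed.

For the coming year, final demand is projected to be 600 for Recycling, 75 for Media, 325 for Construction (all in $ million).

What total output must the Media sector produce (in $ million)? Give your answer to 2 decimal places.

Technical coefficients a_ij = z_ij / X_j:
  a_RR = 142.5/950 = 0.15, a_MR = 380/950 = 0.40, a_CR = 237.5/950 = 0.25
  a_RM = 180/1800 = 0.10, a_MM = 630/1800 = 0.35, a_CM = 90/1800 = 0.05
  a_RC = 570/1900 = 0.30, a_MC = 475/1900 = 0.25, a_CC = 0/1900 = 0.00
I − A =
  [   0.85    -0.10    -0.30]
  [  -0.40     0.65    -0.25]
  [  -0.25    -0.05     1.00]
Cofactors of I−A, C_ij = (−1)^(i+j)·(minor ij) (rows/columns in the sector order above):
  C_11 = (0.65)(1.00) − (-0.25)(-0.05) = 0.6375
  C_12 = −[(-0.40)(1.00) − (-0.25)(-0.25)] = 0.4625
  C_13 = (-0.40)(-0.05) − (0.65)(-0.25) = 0.1825
  C_21 = −[(-0.10)(1.00) − (-0.30)(-0.05)] = 0.1150
  C_22 = (0.85)(1.00) − (-0.30)(-0.25) = 0.7750
  C_23 = −[(0.85)(-0.05) − (-0.10)(-0.25)] = 0.0675
  C_31 = (-0.10)(-0.25) − (-0.30)(0.65) = 0.2200
  C_32 = −[(0.85)(-0.25) − (-0.30)(-0.40)] = 0.3325
  C_33 = (0.85)(0.65) − (-0.10)(-0.40) = 0.5125
det(I−A) = Σ_j (I−A)_1j·C_1j = (0.85)(0.6375) + (-0.10)(0.4625) + (-0.30)(0.1825) = 0.440875
adj(I−A) = Cᵀ =
  [ 0.6375   0.1150   0.2200]
  [ 0.4625   0.7750   0.3325]
  [ 0.1825   0.0675   0.5125]
(I − A)⁻¹ = adj(I−A) / det(I−A) ≈
  [   1.4460     0.2608     0.4990]
  [   1.0491     1.7579     0.7542]
  [   0.4139     0.1531     1.1625]
x = (I − A)⁻¹ d = adj(I−A)·d / det(I−A), with det(I−A) = 0.440875:
  x_R = (0.6375·600 + 0.1150·75 + 0.2200·325) / 0.440875 = 462.625 / 0.440875 ≈ 1049.33
  x_M = (0.4625·600 + 0.7750·75 + 0.3325·325) / 0.440875 = 443.6875 / 0.440875 ≈ 1006.38
  x_C = (0.1825·600 + 0.0675·75 + 0.5125·325) / 0.440875 = 281.125 / 0.440875 ≈ 637.65

x_M = 1006.38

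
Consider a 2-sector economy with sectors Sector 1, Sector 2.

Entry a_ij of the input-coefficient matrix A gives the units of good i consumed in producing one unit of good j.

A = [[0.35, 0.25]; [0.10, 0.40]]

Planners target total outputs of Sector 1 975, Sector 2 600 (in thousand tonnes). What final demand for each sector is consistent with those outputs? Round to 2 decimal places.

I − A =
  [   0.65    -0.25]
  [  -0.10     0.60]
d = (I − A) x:
  d_1 = (+0.65)·975 + (-0.25)·600 = 483.75
  d_2 = (-0.10)·975 + (+0.60)·600 = 262.50

d_1 = 483.75, d_2 = 262.50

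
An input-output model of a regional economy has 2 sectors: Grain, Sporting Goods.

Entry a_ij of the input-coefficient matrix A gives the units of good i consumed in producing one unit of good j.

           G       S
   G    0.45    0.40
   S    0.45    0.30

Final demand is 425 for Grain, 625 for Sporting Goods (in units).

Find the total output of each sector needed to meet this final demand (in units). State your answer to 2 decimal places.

I − A =
  [   0.55    -0.40]
  [  -0.45     0.70]
det(I−A) = (0.55)(0.70) − (-0.40)(-0.45) = 0.2050
adj(I−A) = [[0.70, 0.40], [0.45, 0.55]]
(I − A)⁻¹ = adj(I−A) / det(I−A) ≈
  [   3.4146     1.9512]
  [   2.1951     2.6829]
x = (I − A)⁻¹ d = adj(I−A)·d / det(I−A), with det(I−A) = 0.2050:
  x_G = (0.70·425 + 0.40·625) / 0.2050 = 547.50 / 0.2050 ≈ 2670.73
  x_S = (0.45·425 + 0.55·625) / 0.2050 = 535.00 / 0.2050 ≈ 2609.76

x_G = 2670.73, x_S = 2609.76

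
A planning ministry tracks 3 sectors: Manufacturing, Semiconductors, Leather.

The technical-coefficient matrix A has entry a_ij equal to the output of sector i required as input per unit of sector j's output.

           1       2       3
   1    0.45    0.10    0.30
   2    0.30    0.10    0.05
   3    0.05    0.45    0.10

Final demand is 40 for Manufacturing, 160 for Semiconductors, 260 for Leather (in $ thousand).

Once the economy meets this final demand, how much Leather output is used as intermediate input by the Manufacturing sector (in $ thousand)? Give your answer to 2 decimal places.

z_31 = 19.75

I − A =
  [   0.55    -0.10    -0.30]
  [  -0.30     0.90    -0.05]
  [  -0.05    -0.45     0.90]
Cofactors of I−A, C_ij = (−1)^(i+j)·(minor ij) (rows/columns in the sector order above):
  C_11 = (0.90)(0.90) − (-0.05)(-0.45) = 0.7875
  C_12 = −[(-0.30)(0.90) − (-0.05)(-0.05)] = 0.2725
  C_13 = (-0.30)(-0.45) − (0.90)(-0.05) = 0.1800
  C_21 = −[(-0.10)(0.90) − (-0.30)(-0.45)] = 0.2250
  C_22 = (0.55)(0.90) − (-0.30)(-0.05) = 0.4800
  C_23 = −[(0.55)(-0.45) − (-0.10)(-0.05)] = 0.2525
  C_31 = (-0.10)(-0.05) − (-0.30)(0.90) = 0.2750
  C_32 = −[(0.55)(-0.05) − (-0.30)(-0.30)] = 0.1175
  C_33 = (0.55)(0.90) − (-0.10)(-0.30) = 0.4650
det(I−A) = Σ_j (I−A)_1j·C_1j = (0.55)(0.7875) + (-0.10)(0.2725) + (-0.30)(0.1800) = 0.351875
adj(I−A) = Cᵀ =
  [ 0.7875   0.2250   0.2750]
  [ 0.2725   0.4800   0.1175]
  [ 0.1800   0.2525   0.4650]
(I − A)⁻¹ = adj(I−A) / det(I−A) ≈
  [   2.2380     0.6394     0.7815]
  [   0.7744     1.3641     0.3339]
  [   0.5115     0.7176     1.3215]
First solve x = (I − A)⁻¹ d = adj(I−A)·d / det(I−A); in particular x_1 = (0.7875·40 + 0.2250·160 + 0.2750·260) / 0.351875 = 139.00 / 0.351875 ≈ 395.0266.
Intermediate flow from 3 to 1: z_31 = a_31 · x_1 = 0.05 × 139.00 / 0.351875 = 6.95 / 0.351875 ≈ 19.75.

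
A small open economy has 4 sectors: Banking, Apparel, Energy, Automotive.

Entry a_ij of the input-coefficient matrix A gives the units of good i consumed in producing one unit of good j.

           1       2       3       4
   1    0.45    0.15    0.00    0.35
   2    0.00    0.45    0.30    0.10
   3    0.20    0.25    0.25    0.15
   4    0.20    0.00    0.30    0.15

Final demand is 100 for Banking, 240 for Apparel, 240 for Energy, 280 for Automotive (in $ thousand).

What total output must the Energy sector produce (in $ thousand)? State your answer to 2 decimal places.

I − A =
  [   0.55    -0.15     0.00    -0.35]
  [   0.00     0.55    -0.30    -0.10]
  [  -0.20    -0.25     0.75    -0.15]
  [  -0.20     0.00    -0.30     0.85]
Compute the cofactors C_ij = (−1)^(i+j)·(3×3 minor ij) of I−A; the adjugate is their transpose:
adj(I−A) = Cᵀ =
  [ 0.254625   0.115125   0.100500   0.136125]
  [ 0.081000   0.252375   0.135750   0.087000]
  [ 0.115000   0.129375   0.215625   0.100625]
  [ 0.100500   0.072750   0.099750   0.176625]
det(I−A) = Σ_j (I−A)_1j·C_1j = (0.55)(0.254625) + (-0.15)(0.081000) + (0.00)(0.115000) + (-0.35)(0.100500) = 0.09271875
(I − A)⁻¹ = adj(I−A) / det(I−A) ≈
  [   2.7462     1.2417     1.0839     1.4681]
  [   0.8736     2.7219     1.4641     0.9383]
  [   1.2403     1.3953     2.3256     1.0853]
  [   1.0839     0.7846     1.0758     1.9050]
x = (I − A)⁻¹ d = adj(I−A)·d / det(I−A), with det(I−A) = 0.09271875:
  x_1 = (0.254625·100 + 0.115125·240 + 0.100500·240 + 0.136125·280) / 0.09271875 = 115.3275 / 0.09271875 ≈ 1243.84
  x_2 = (0.081000·100 + 0.252375·240 + 0.135750·240 + 0.087000·280) / 0.09271875 = 125.61 / 0.09271875 ≈ 1354.74
  x_3 = (0.115000·100 + 0.129375·240 + 0.215625·240 + 0.100625·280) / 0.09271875 = 122.475 / 0.09271875 ≈ 1320.93
  x_4 = (0.100500·100 + 0.072750·240 + 0.099750·240 + 0.176625·280) / 0.09271875 = 100.905 / 0.09271875 ≈ 1088.29

x_3 = 1320.93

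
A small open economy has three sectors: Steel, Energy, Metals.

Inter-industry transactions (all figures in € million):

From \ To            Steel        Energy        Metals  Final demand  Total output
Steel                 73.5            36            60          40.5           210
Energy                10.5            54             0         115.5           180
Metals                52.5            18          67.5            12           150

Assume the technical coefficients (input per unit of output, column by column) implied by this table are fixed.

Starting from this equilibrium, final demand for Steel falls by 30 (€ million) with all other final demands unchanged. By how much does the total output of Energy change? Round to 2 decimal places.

Δx_E = -4.78

Technical coefficients a_ij = z_ij / X_j:
  a_SS = 73.5/210 = 0.35, a_ES = 10.5/210 = 0.05, a_MS = 52.5/210 = 0.25
  a_SE = 36/180 = 0.20, a_EE = 54/180 = 0.30, a_ME = 18/180 = 0.10
  a_SM = 60/150 = 0.40, a_EM = 0/150 = 0.00, a_MM = 67.5/150 = 0.45
I − A =
  [   0.65    -0.20    -0.40]
  [  -0.05     0.70     0.00]
  [  -0.25    -0.10     0.55]
Cofactors of I−A, C_ij = (−1)^(i+j)·(minor ij) (rows/columns in the sector order above):
  C_11 = (0.70)(0.55) − (0.00)(-0.10) = 0.3850
  C_12 = −[(-0.05)(0.55) − (0.00)(-0.25)] = 0.0275
  C_13 = (-0.05)(-0.10) − (0.70)(-0.25) = 0.1800
  C_21 = −[(-0.20)(0.55) − (-0.40)(-0.10)] = 0.1500
  C_22 = (0.65)(0.55) − (-0.40)(-0.25) = 0.2575
  C_23 = −[(0.65)(-0.10) − (-0.20)(-0.25)] = 0.1150
  C_31 = (-0.20)(0.00) − (-0.40)(0.70) = 0.2800
  C_32 = −[(0.65)(0.00) − (-0.40)(-0.05)] = 0.0200
  C_33 = (0.65)(0.70) − (-0.20)(-0.05) = 0.4450
det(I−A) = Σ_j (I−A)_1j·C_1j = (0.65)(0.3850) + (-0.20)(0.0275) + (-0.40)(0.1800) = 0.17275
adj(I−A) = Cᵀ =
  [ 0.3850   0.1500   0.2800]
  [ 0.0275   0.2575   0.0200]
  [ 0.1800   0.1150   0.4450]
(I − A)⁻¹ = adj(I−A) / det(I−A) ≈
  [   2.2287     0.8683     1.6208]
  [   0.1592     1.4906     0.1158]
  [   1.0420     0.6657     2.5760]
Δx = (I − A)⁻¹ Δd with Δd having -30 in the Steel component and 0 elsewhere.
So Δx_E = L_ES · (-30), where L_ES = adj(I−A)_ES / det(I−A) = 0.0275 / 0.17275.
Δx_E = 0.0275 × (-30) / 0.17275 = -0.825 / 0.17275 ≈ -4.78.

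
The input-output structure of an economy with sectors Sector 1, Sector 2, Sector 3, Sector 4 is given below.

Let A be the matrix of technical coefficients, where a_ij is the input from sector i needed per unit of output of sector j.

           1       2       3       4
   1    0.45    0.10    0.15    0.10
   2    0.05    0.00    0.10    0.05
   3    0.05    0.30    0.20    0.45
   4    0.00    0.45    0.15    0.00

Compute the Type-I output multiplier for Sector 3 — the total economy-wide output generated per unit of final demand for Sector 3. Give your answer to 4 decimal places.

I − A =
  [   0.55    -0.10    -0.15    -0.10]
  [  -0.05     1.00    -0.10    -0.05]
  [  -0.05    -0.30     0.80    -0.45]
  [   0.00    -0.45    -0.15     1.00]
Compute the cofactors C_ij = (−1)^(i+j)·(3×3 minor ij) of I−A; the adjugate is their transpose:
adj(I−A) = Cᵀ =
  [ 0.662000   0.189125   0.176875   0.155250]
  [ 0.042000   0.394625   0.067375   0.054250]
  [ 0.074000   0.283625   0.530375   0.260250]
  [ 0.030000   0.220125   0.109875   0.409250]
det(I−A) = Σ_j (I−A)_1j·C_1j = (0.55)(0.662000) + (-0.10)(0.042000) + (-0.15)(0.074000) + (-0.10)(0.030000) = 0.3458
(I − A)⁻¹ = adj(I−A) / det(I−A) ≈
  [   1.91440     0.54692     0.51150     0.44896]
  [   0.12146     1.14119     0.19484     0.15688]
  [   0.21400     0.82020     1.53376     0.75260]
  [   0.08676     0.63657     0.31774     1.18349]
The output multiplier for sector j is the column-j sum of the Leontief inverse (I − A)⁻¹ = adj(I−A) / det(I−A).
Column 3 of adj(I−A): (0.176875, 0.067375, 0.530375, 0.109875); det(I−A) = 0.3458.
m_3 = (0.176875 + 0.067375 + 0.530375 + 0.109875) / 0.3458 = 0.8845 / 0.3458 ≈ 2.5578.

m_3 = 2.5578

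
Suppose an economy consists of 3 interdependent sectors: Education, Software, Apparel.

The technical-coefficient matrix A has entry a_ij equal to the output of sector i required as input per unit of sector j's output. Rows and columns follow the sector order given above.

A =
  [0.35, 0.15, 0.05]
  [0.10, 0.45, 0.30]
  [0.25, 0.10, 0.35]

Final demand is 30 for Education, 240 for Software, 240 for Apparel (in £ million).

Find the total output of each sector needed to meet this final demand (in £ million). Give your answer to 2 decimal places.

I − A =
  [   0.65    -0.15    -0.05]
  [  -0.10     0.55    -0.30]
  [  -0.25    -0.10     0.65]
Cofactors of I−A, C_ij = (−1)^(i+j)·(minor ij) (rows/columns in the sector order above):
  C_11 = (0.55)(0.65) − (-0.30)(-0.10) = 0.3275
  C_12 = −[(-0.10)(0.65) − (-0.30)(-0.25)] = 0.1400
  C_13 = (-0.10)(-0.10) − (0.55)(-0.25) = 0.1475
  C_21 = −[(-0.15)(0.65) − (-0.05)(-0.10)] = 0.1025
  C_22 = (0.65)(0.65) − (-0.05)(-0.25) = 0.4100
  C_23 = −[(0.65)(-0.10) − (-0.15)(-0.25)] = 0.1025
  C_31 = (-0.15)(-0.30) − (-0.05)(0.55) = 0.0725
  C_32 = −[(0.65)(-0.30) − (-0.05)(-0.10)] = 0.2000
  C_33 = (0.65)(0.55) − (-0.15)(-0.10) = 0.3425
det(I−A) = Σ_j (I−A)_1j·C_1j = (0.65)(0.3275) + (-0.15)(0.1400) + (-0.05)(0.1475) = 0.1845
adj(I−A) = Cᵀ =
  [ 0.3275   0.1025   0.0725]
  [ 0.1400   0.4100   0.2000]
  [ 0.1475   0.1025   0.3425]
(I − A)⁻¹ = adj(I−A) / det(I−A) ≈
  [   1.7751     0.5556     0.3930]
  [   0.7588     2.2222     1.0840]
  [   0.7995     0.5556     1.8564]
x = (I − A)⁻¹ d = adj(I−A)·d / det(I−A), with det(I−A) = 0.1845:
  x_1 = (0.3275·30 + 0.1025·240 + 0.0725·240) / 0.1845 = 51.825 / 0.1845 ≈ 280.89
  x_2 = (0.1400·30 + 0.4100·240 + 0.2000·240) / 0.1845 = 150.60 / 0.1845 ≈ 816.26
  x_3 = (0.1475·30 + 0.1025·240 + 0.3425·240) / 0.1845 = 111.225 / 0.1845 ≈ 602.85

x_1 = 280.89, x_2 = 816.26, x_3 = 602.85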